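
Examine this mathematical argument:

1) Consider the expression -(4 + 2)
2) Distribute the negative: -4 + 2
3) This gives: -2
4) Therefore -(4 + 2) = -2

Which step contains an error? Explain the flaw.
Step 2: Distribute the negative: -4 + 2

Step 2 incorrectly distributes the negative sign. The correct distribution is -(4 + 2) = -4 - 2 = -6. The negative must be applied to both terms, not just the first. The error treats -(4 + 2) as -4 + 2, which equals -2 instead of -6.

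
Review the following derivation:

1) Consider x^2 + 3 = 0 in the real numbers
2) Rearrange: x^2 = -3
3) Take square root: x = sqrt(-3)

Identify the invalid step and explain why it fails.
Step 3: Take square root: x = sqrt(-3)

Step 3 takes the square root of -3, which is negative. In the real number system, the square root of a negative number is undefined. The equation x^2 + 3 = 0 has no real solutions. Square roots of negative numbers only exist in the complex numbers.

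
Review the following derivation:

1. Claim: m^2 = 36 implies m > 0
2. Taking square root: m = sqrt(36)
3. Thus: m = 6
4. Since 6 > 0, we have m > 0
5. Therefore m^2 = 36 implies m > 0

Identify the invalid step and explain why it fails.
Step 2: Taking square root: m = sqrt(36)

Step 2 takes the square root and assumes the positive root only. The equation m^2 = 36 actually has two solutions: m = 6 and m = -6. The proof silently assumes m > 0 without justification, then uses this assumption to conclude m > 0, which is circular. The counterexample m = -6 shows the claim is false.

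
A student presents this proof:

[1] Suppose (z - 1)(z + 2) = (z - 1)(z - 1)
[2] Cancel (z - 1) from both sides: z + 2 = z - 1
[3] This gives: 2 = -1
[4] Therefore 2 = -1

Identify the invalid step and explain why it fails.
Step 2: Cancel (z - 1) from both sides: z + 2 = z - 1

Step 2 cancels (z - 1) from both sides. This is only valid if (z - 1) ≠ 0, i.e., z ≠ 1. When z = 1, both sides equal zero regardless of the other factors. The correct approach requires considering z = 1 as a separate case.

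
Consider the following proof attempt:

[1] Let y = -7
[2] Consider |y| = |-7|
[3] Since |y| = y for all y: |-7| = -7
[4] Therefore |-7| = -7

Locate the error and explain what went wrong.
Step 3: Since |y| = y for all y: |-7| = -7

Step 3 incorrectly states that |y| = y for all y. The correct definition is |y| = y when y >= 0, and |y| = -y when y < 0. Since -7 < 0, we have |-7| = -(-7) = 7, not -7.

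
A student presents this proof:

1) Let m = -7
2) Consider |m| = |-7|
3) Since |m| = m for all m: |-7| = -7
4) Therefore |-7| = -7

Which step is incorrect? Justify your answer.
Step 3: Since |m| = m for all m: |-7| = -7

Step 3 incorrectly states that |m| = m for all m. The correct definition is |m| = m when m >= 0, and |m| = -m when m < 0. Since -7 < 0, we have |-7| = -(-7) = 7, not -7.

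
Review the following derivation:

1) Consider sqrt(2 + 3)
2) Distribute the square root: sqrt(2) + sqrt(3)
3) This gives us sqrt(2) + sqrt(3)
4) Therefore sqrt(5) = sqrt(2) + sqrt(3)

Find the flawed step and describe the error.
Step 2: Distribute the square root: sqrt(2) + sqrt(3)

Step 2 incorrectly 'distributes' the square root over addition. The square root function does not distribute: sqrt(a + b) ≠ sqrt(a) + sqrt(b). In fact, sqrt(2 + 3) = sqrt(5) ≈ 2.2361, while sqrt(2) + sqrt(3) ≈ 3.1463.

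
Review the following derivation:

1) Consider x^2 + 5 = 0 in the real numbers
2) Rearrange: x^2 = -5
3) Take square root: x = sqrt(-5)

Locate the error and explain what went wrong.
Step 3: Take square root: x = sqrt(-5)

Step 3 takes the square root of -5, which is negative. In the real number system, the square root of a negative number is undefined. The equation x^2 + 5 = 0 has no real solutions. Square roots of negative numbers only exist in the complex numbers.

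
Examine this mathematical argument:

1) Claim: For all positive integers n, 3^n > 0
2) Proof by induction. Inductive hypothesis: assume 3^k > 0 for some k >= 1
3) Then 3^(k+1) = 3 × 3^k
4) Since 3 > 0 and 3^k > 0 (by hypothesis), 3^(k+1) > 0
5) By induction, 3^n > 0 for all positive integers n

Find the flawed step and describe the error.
Step 5: By induction, 3^n > 0 for all positive integers n

Step 5 concludes the proof by induction, but no base case was ever established. A valid induction proof requires: (1) a base case proving 3^1 > 0, and (2) an inductive step showing IF 3^k > 0 THEN 3^(k+1) > 0. Steps 2-4 correctly establish the inductive step, but without the base case the conclusion in step 5 does not follow.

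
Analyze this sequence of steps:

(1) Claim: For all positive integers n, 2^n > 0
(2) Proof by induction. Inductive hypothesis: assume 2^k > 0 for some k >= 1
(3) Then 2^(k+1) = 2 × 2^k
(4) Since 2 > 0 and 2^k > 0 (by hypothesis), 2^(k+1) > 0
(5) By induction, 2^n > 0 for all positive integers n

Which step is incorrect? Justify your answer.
Step 5: By induction, 2^n > 0 for all positive integers n

Step 5 concludes the proof by induction, but no base case was ever established. A valid induction proof requires: (1) a base case proving 2^1 > 0, and (2) an inductive step showing IF 2^k > 0 THEN 2^(k+1) > 0. Steps 2-4 correctly establish the inductive step, but without the base case the conclusion in step 5 does not follow.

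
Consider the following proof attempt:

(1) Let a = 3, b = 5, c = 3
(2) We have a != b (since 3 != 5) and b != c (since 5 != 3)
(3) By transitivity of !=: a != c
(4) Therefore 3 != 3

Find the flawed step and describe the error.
Step 3: By transitivity of !=: a != c

Step 3 incorrectly applies transitivity to the '!=' relation. Transitivity states: if a R b and b R c, then a R c. However, '!=' is not transitive. Counterexample: 3 != 5 and 5 != 3, but 3 = 3 (both equal 3). Transitivity holds for relations like <, <=, =, but not for !=.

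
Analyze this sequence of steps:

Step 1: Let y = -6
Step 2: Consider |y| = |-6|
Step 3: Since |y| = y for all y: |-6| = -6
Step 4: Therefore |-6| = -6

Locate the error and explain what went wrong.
Step 3: Since |y| = y for all y: |-6| = -6

Step 3 incorrectly states that |y| = y for all y. The correct definition is |y| = y when y >= 0, and |y| = -y when y < 0. Since -6 < 0, we have |-6| = -(-6) = 6, not -6.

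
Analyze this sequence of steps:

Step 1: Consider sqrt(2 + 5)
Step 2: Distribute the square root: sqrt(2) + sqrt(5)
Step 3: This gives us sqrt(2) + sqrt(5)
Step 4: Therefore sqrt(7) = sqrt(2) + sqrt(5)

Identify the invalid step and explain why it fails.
Step 2: Distribute the square root: sqrt(2) + sqrt(5)

Step 2 incorrectly 'distributes' the square root over addition. The square root function does not distribute: sqrt(a + b) ≠ sqrt(a) + sqrt(b). In fact, sqrt(2 + 5) = sqrt(7) ≈ 2.6458, while sqrt(2) + sqrt(5) ≈ 3.6503.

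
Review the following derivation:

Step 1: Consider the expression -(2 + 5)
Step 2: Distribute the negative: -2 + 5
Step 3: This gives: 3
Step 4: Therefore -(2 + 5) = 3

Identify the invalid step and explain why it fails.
Step 2: Distribute the negative: -2 + 5

Step 2 incorrectly distributes the negative sign. The correct distribution is -(2 + 5) = -2 - 5 = -7. The negative must be applied to both terms, not just the first. The error treats -(2 + 5) as -2 + 5, which equals 3 instead of -7.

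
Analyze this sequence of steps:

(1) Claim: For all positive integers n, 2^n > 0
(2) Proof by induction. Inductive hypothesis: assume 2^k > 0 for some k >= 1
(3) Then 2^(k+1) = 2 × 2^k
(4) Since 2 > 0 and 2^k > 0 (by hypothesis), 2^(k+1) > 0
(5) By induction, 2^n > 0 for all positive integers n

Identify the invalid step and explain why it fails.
Step 5: By induction, 2^n > 0 for all positive integers n

Step 5 concludes the proof by induction, but no base case was ever established. A valid induction proof requires: (1) a base case proving 2^1 > 0, and (2) an inductive step showing IF 2^k > 0 THEN 2^(k+1) > 0. Steps 2-4 correctly establish the inductive step, but without the base case the conclusion in step 5 does not follow.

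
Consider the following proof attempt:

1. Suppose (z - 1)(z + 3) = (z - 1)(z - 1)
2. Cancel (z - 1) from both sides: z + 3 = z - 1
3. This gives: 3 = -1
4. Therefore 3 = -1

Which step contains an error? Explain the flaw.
Step 2: Cancel (z - 1) from both sides: z + 3 = z - 1

Step 2 cancels (z - 1) from both sides. This is only valid if (z - 1) ≠ 0, i.e., z ≠ 1. When z = 1, both sides equal zero regardless of the other factors. The correct approach requires considering z = 1 as a separate case.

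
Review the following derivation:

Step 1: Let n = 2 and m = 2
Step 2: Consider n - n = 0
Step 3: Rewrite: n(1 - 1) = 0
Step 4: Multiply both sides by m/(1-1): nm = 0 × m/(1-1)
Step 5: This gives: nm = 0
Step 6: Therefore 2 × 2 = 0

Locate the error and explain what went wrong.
Step 4: Multiply both sides by m/(1-1): nm = 0 × m/(1-1)

Step 4 multiplies both sides by m/(1-1). However, 1-1 = 0, so this is multiplication by m/0, which is undefined. We cannot multiply by an undefined expression.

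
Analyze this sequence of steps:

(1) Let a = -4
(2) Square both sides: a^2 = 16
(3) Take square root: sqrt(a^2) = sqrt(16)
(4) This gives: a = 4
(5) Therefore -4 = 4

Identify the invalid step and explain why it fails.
Step 4: This gives: a = 4

Step 4 incorrectly states that sqrt(a^2) = a. The correct identity is sqrt(a^2) = |a|. Since a = -4 < 0, we have sqrt(a^2) = |-4| = 4, not a = -4.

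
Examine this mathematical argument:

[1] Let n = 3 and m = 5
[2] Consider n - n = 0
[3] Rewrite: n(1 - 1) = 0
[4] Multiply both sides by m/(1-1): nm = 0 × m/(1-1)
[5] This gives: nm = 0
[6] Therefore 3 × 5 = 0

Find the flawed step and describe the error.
Step 4: Multiply both sides by m/(1-1): nm = 0 × m/(1-1)

Step 4 multiplies both sides by m/(1-1). However, 1-1 = 0, so this is multiplication by m/0, which is undefined. We cannot multiply by an undefined expression.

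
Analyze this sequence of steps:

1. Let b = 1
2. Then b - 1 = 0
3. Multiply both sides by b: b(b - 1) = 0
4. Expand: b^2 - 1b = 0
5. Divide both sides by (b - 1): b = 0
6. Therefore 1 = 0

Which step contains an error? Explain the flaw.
Step 5: Divide both sides by (b - 1): b = 0

Step 5 divides both sides by (b - 1). However, since b = 1, we have (b - 1) = 0. Division by zero is undefined, making this step invalid.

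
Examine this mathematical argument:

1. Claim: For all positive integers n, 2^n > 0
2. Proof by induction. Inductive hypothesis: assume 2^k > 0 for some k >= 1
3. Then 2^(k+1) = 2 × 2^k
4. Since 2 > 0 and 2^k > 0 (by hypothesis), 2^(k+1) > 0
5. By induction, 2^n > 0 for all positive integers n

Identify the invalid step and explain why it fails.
Step 5: By induction, 2^n > 0 for all positive integers n

Step 5 concludes the proof by induction, but no base case was ever established. A valid induction proof requires: (1) a base case proving 2^1 > 0, and (2) an inductive step showing IF 2^k > 0 THEN 2^(k+1) > 0. Steps 2-4 correctly establish the inductive step, but without the base case the conclusion in step 5 does not follow.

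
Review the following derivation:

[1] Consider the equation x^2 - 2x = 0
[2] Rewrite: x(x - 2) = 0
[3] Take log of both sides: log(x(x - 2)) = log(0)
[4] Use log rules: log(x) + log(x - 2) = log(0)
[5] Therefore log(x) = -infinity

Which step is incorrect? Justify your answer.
Step 3: Take log of both sides: log(x(x - 2)) = log(0)

Step 3 takes the logarithm of both sides, resulting in log(0) on the right side. The logarithm is only defined for positive numbers; log(0) is undefined (approaches negative infinity). This operation is invalid.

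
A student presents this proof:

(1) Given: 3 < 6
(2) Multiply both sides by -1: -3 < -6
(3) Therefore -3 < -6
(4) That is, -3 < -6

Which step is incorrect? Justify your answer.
Step 2: Multiply both sides by -1: -3 < -6

Step 2 multiplies both sides by -1 but fails to reverse the inequality sign. When multiplying (or dividing) an inequality by a negative number, the direction must be reversed. Since 3 < 6, we should get -3 > -6, i.e., -3 > -6.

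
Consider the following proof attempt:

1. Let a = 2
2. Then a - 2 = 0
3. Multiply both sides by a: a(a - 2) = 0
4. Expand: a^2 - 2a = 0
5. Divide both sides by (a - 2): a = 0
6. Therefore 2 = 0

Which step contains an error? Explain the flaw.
Step 5: Divide both sides by (a - 2): a = 0

Step 5 divides both sides by (a - 2). However, since a = 2, we have (a - 2) = 0. Division by zero is undefined, making this step invalid.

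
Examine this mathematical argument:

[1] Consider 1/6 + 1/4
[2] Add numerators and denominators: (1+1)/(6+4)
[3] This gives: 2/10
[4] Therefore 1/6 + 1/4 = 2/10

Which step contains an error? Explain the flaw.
Step 2: Add numerators and denominators: (1+1)/(6+4)

Step 2 incorrectly adds fractions by separately adding numerators and denominators. This is wrong. The correct method requires a common denominator: 1/6 + 1/4 = (1×4 + 1×6)/(6×4) = 10/24 = 5/12. The method used gives 2/10, which is different.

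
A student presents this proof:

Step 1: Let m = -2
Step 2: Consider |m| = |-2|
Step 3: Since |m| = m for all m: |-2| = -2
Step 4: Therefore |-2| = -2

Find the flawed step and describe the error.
Step 3: Since |m| = m for all m: |-2| = -2

Step 3 incorrectly states that |m| = m for all m. The correct definition is |m| = m when m >= 0, and |m| = -m when m < 0. Since -2 < 0, we have |-2| = -(-2) = 2, not -2.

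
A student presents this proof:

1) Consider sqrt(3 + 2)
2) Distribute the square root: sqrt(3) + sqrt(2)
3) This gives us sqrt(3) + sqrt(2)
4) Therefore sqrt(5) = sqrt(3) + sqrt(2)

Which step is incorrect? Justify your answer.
Step 2: Distribute the square root: sqrt(3) + sqrt(2)

Step 2 incorrectly 'distributes' the square root over addition. The square root function does not distribute: sqrt(a + b) ≠ sqrt(a) + sqrt(b). In fact, sqrt(3 + 2) = sqrt(5) ≈ 2.2361, while sqrt(3) + sqrt(2) ≈ 3.1463.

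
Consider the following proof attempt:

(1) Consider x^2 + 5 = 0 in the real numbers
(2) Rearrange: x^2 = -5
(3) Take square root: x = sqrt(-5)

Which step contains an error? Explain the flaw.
Step 3: Take square root: x = sqrt(-5)

Step 3 takes the square root of -5, which is negative. In the real number system, the square root of a negative number is undefined. The equation x^2 + 5 = 0 has no real solutions. Square roots of negative numbers only exist in the complex numbers.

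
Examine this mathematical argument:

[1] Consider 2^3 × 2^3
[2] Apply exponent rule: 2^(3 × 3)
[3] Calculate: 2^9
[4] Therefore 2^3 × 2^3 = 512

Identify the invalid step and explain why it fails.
Step 2: Apply exponent rule: 2^(3 × 3)

Step 2 incorrectly states that a^b × a^c = a^(b×c). The correct rule is a^b × a^c = a^(b+c). The actual value is 2^3 × 2^3 = 2^6 = 64, not 2^9 = 512.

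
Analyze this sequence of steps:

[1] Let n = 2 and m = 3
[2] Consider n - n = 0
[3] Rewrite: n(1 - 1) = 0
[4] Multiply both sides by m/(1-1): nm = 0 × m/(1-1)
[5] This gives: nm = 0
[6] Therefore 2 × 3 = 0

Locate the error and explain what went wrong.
Step 4: Multiply both sides by m/(1-1): nm = 0 × m/(1-1)

Step 4 multiplies both sides by m/(1-1). However, 1-1 = 0, so this is multiplication by m/0, which is undefined. We cannot multiply by an undefined expression.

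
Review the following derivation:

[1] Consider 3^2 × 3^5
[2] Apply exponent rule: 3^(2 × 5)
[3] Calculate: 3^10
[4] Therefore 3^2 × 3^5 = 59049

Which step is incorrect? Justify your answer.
Step 2: Apply exponent rule: 3^(2 × 5)

Step 2 incorrectly states that a^b × a^c = a^(b×c). The correct rule is a^b × a^c = a^(b+c). The actual value is 3^2 × 3^5 = 3^7 = 2187, not 3^10 = 59049.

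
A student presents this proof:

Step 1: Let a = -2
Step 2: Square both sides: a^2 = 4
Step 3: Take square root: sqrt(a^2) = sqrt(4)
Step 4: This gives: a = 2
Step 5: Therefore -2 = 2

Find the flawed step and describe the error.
Step 4: This gives: a = 2

Step 4 incorrectly states that sqrt(a^2) = a. The correct identity is sqrt(a^2) = |a|. Since a = -2 < 0, we have sqrt(a^2) = |-2| = 2, not a = -2.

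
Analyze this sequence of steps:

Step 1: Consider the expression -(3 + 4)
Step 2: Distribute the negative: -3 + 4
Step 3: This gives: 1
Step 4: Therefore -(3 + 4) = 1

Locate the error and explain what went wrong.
Step 2: Distribute the negative: -3 + 4

Step 2 incorrectly distributes the negative sign. The correct distribution is -(3 + 4) = -3 - 4 = -7. The negative must be applied to both terms, not just the first. The error treats -(3 + 4) as -3 + 4, which equals 1 instead of -7.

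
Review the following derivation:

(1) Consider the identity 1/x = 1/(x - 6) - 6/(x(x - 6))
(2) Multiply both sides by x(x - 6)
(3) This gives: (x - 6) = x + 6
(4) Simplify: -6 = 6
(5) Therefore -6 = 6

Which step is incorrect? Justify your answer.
Step 3: This gives: (x - 6) = x + 6

Step 3 makes a sign error when clearing denominators. Multiplying -6/(x(x - 6)) by x(x - 6) gives -6, not +6. The correct result is (x - 6) = x - 6, which is trivially true, not (x - 6) = x + 6. (Step 1 is a valid identity: 1/(x - 6) - 6/(x(x - 6)) = (x - 6)/(x(x - 6)) = 1/x.)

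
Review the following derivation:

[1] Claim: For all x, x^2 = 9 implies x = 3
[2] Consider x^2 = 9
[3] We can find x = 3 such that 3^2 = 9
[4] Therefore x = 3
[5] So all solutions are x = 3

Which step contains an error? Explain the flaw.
Step 4: Therefore x = 3

Step 4 incorrectly concludes that x = 3 is the only solution. The proof shows that x = 3 is A solution (existence), but does not show it is the ONLY solution (uniqueness). In fact, x = -3 is also a solution since (-3)^2 = 9. Finding one solution doesn't prove there are no others.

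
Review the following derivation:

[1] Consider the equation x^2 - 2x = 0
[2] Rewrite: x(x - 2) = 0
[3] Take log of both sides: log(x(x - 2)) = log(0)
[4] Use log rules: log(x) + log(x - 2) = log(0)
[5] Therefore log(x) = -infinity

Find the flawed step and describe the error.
Step 3: Take log of both sides: log(x(x - 2)) = log(0)

Step 3 takes the logarithm of both sides, resulting in log(0) on the right side. The logarithm is only defined for positive numbers; log(0) is undefined (approaches negative infinity). This operation is invalid.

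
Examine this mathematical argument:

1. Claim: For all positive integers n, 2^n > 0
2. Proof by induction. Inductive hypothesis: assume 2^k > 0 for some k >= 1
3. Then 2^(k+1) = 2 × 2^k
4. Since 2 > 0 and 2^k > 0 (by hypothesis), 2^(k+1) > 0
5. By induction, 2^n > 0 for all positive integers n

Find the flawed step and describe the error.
Step 5: By induction, 2^n > 0 for all positive integers n

Step 5 concludes the proof by induction, but no base case was ever established. A valid induction proof requires: (1) a base case proving 2^1 > 0, and (2) an inductive step showing IF 2^k > 0 THEN 2^(k+1) > 0. Steps 2-4 correctly establish the inductive step, but without the base case the conclusion in step 5 does not follow.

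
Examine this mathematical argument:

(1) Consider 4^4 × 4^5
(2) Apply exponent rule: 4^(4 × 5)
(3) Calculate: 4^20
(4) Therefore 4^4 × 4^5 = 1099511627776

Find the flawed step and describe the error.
Step 2: Apply exponent rule: 4^(4 × 5)

Step 2 incorrectly states that a^b × a^c = a^(b×c). The correct rule is a^b × a^c = a^(b+c). The actual value is 4^4 × 4^5 = 4^9 = 262144, not 4^20 = 1099511627776.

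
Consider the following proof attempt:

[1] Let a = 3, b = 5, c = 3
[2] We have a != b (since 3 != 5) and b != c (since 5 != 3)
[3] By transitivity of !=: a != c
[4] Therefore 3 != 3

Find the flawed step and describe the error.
Step 3: By transitivity of !=: a != c

Step 3 incorrectly applies transitivity to the '!=' relation. Transitivity states: if a R b and b R c, then a R c. However, '!=' is not transitive. Counterexample: 3 != 5 and 5 != 3, but 3 = 3 (both equal 3). Transitivity holds for relations like <, <=, =, but not for !=.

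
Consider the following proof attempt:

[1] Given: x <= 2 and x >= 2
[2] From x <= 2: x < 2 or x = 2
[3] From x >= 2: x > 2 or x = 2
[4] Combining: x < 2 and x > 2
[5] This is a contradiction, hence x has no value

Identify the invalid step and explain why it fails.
Step 4: Combining: x < 2 and x > 2

Step 4 incorrectly combines the conditions. From x <= 2 and x >= 2, the intersection is x = 2. The error treats the 'or' cases as 'and' requirements. The correct conclusion is that x = 2 is the unique solution, not that no solution exists.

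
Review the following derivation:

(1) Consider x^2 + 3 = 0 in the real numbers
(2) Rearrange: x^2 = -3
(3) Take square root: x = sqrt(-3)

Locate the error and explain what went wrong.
Step 3: Take square root: x = sqrt(-3)

Step 3 takes the square root of -3, which is negative. In the real number system, the square root of a negative number is undefined. The equation x^2 + 3 = 0 has no real solutions. Square roots of negative numbers only exist in the complex numbers.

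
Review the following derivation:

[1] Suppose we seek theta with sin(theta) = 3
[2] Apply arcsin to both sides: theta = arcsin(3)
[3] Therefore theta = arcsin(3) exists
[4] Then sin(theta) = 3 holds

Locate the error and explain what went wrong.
Step 2: Apply arcsin to both sides: theta = arcsin(3)

Step 2 applies arcsin to 3. However, arcsin(x) is only defined for x in [-1, 1] because sin(theta) can only produce values in that range. Since |3| > 1, arcsin(3) is undefined. There is no angle whose sine equals 3.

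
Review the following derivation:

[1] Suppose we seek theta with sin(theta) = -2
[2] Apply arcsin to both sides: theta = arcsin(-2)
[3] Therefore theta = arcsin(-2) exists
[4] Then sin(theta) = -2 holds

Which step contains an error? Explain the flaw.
Step 2: Apply arcsin to both sides: theta = arcsin(-2)

Step 2 applies arcsin to -2. However, arcsin(x) is only defined for x in [-1, 1] because sin(theta) can only produce values in that range. Since |-2| > 1, arcsin(-2) is undefined. There is no angle whose sine equals -2.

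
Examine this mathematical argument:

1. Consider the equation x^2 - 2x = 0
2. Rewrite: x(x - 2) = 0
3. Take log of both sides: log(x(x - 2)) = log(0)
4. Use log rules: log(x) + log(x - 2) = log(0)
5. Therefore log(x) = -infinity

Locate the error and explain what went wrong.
Step 3: Take log of both sides: log(x(x - 2)) = log(0)

Step 3 takes the logarithm of both sides, resulting in log(0) on the right side. The logarithm is only defined for positive numbers; log(0) is undefined (approaches negative infinity). This operation is invalid.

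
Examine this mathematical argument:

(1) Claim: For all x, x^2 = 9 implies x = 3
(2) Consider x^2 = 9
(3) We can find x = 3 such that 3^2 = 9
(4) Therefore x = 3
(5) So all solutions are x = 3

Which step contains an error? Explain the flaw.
Step 4: Therefore x = 3

Step 4 incorrectly concludes that x = 3 is the only solution. The proof shows that x = 3 is A solution (existence), but does not show it is the ONLY solution (uniqueness). In fact, x = -3 is also a solution since (-3)^2 = 9. Finding one solution doesn't prove there are no others.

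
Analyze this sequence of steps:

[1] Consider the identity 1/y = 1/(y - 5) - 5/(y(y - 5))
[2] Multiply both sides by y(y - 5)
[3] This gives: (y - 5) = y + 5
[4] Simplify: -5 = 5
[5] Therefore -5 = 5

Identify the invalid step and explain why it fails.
Step 3: This gives: (y - 5) = y + 5

Step 3 makes a sign error when clearing denominators. Multiplying -5/(y(y - 5)) by y(y - 5) gives -5, not +5. The correct result is (y - 5) = y - 5, which is trivially true, not (y - 5) = y + 5. (Step 1 is a valid identity: 1/(y - 5) - 5/(y(y - 5)) = (y - 5)/(y(y - 5)) = 1/y.)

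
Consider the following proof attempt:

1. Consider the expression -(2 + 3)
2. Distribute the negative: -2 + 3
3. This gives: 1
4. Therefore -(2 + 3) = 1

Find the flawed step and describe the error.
Step 2: Distribute the negative: -2 + 3

Step 2 incorrectly distributes the negative sign. The correct distribution is -(2 + 3) = -2 - 3 = -5. The negative must be applied to both terms, not just the first. The error treats -(2 + 3) as -2 + 3, which equals 1 instead of -5.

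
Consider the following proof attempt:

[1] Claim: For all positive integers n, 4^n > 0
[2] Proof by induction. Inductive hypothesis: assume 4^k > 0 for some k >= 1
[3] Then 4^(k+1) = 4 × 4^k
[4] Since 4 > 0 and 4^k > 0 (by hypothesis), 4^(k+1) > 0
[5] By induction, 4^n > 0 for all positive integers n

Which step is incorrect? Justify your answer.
Step 5: By induction, 4^n > 0 for all positive integers n

Step 5 concludes the proof by induction, but no base case was ever established. A valid induction proof requires: (1) a base case proving 4^1 > 0, and (2) an inductive step showing IF 4^k > 0 THEN 4^(k+1) > 0. Steps 2-4 correctly establish the inductive step, but without the base case the conclusion in step 5 does not follow.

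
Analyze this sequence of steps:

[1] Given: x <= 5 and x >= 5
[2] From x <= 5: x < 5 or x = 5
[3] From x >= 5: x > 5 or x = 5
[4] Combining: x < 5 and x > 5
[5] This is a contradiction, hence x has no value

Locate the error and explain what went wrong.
Step 4: Combining: x < 5 and x > 5

Step 4 incorrectly combines the conditions. From x <= 5 and x >= 5, the intersection is x = 5. The error treats the 'or' cases as 'and' requirements. The correct conclusion is that x = 5 is the unique solution, not that no solution exists.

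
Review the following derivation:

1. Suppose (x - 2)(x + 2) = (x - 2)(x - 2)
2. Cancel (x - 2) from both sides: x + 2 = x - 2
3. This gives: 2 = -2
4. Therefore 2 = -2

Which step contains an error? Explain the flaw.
Step 2: Cancel (x - 2) from both sides: x + 2 = x - 2

Step 2 cancels (x - 2) from both sides. This is only valid if (x - 2) ≠ 0, i.e., x ≠ 2. When x = 2, both sides equal zero regardless of the other factors. The correct approach requires considering x = 2 as a separate case.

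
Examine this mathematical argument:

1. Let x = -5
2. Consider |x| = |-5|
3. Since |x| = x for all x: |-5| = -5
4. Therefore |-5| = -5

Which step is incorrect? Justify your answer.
Step 3: Since |x| = x for all x: |-5| = -5

Step 3 incorrectly states that |x| = x for all x. The correct definition is |x| = x when x >= 0, and |x| = -x when x < 0. Since -5 < 0, we have |-5| = -(-5) = 5, not -5.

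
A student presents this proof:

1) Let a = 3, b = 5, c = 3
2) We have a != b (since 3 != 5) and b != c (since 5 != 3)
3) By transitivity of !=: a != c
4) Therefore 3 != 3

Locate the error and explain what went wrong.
Step 3: By transitivity of !=: a != c

Step 3 incorrectly applies transitivity to the '!=' relation. Transitivity states: if a R b and b R c, then a R c. However, '!=' is not transitive. Counterexample: 3 != 5 and 5 != 3, but 3 = 3 (both equal 3). Transitivity holds for relations like <, <=, =, but not for !=.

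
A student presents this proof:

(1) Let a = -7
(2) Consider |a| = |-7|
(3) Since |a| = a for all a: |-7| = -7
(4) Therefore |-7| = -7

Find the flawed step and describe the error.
Step 3: Since |a| = a for all a: |-7| = -7

Step 3 incorrectly states that |a| = a for all a. The correct definition is |a| = a when a >= 0, and |a| = -a when a < 0. Since -7 < 0, we have |-7| = -(-7) = 7, not -7.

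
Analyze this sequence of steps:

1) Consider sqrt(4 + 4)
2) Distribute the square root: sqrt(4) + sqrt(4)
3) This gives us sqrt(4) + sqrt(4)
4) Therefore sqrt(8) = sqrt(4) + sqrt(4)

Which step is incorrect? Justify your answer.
Step 2: Distribute the square root: sqrt(4) + sqrt(4)

Step 2 incorrectly 'distributes' the square root over addition. The square root function does not distribute: sqrt(a + b) ≠ sqrt(a) + sqrt(b). In fact, sqrt(4 + 4) = sqrt(8) ≈ 2.8284, while sqrt(4) + sqrt(4) ≈ 4.0000.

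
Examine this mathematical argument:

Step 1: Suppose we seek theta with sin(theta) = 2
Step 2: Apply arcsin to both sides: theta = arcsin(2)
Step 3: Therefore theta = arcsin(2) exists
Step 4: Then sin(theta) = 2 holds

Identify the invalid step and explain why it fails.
Step 2: Apply arcsin to both sides: theta = arcsin(2)

Step 2 applies arcsin to 2. However, arcsin(x) is only defined for x in [-1, 1] because sin(theta) can only produce values in that range. Since |2| > 1, arcsin(2) is undefined. There is no angle whose sine equals 2.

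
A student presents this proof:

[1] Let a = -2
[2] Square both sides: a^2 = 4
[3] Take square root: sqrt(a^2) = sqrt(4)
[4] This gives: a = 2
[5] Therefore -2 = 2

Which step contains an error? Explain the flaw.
Step 4: This gives: a = 2

Step 4 incorrectly states that sqrt(a^2) = a. The correct identity is sqrt(a^2) = |a|. Since a = -2 < 0, we have sqrt(a^2) = |-2| = 2, not a = -2.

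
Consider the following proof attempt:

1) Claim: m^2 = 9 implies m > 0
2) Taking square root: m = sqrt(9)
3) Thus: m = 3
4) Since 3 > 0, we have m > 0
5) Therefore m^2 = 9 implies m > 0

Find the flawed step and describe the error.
Step 2: Taking square root: m = sqrt(9)

Step 2 takes the square root and assumes the positive root only. The equation m^2 = 9 actually has two solutions: m = 3 and m = -3. The proof silently assumes m > 0 without justification, then uses this assumption to conclude m > 0, which is circular. The counterexample m = -3 shows the claim is false.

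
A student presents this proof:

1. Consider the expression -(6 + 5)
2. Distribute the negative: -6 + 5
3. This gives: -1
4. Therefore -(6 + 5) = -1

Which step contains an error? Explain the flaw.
Step 2: Distribute the negative: -6 + 5

Step 2 incorrectly distributes the negative sign. The correct distribution is -(6 + 5) = -6 - 5 = -11. The negative must be applied to both terms, not just the first. The error treats -(6 + 5) as -6 + 5, which equals -1 instead of -11.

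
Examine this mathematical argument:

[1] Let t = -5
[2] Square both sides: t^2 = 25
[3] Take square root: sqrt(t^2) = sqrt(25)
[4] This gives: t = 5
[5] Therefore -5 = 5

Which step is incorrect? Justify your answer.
Step 4: This gives: t = 5

Step 4 incorrectly states that sqrt(t^2) = t. The correct identity is sqrt(t^2) = |t|. Since t = -5 < 0, we have sqrt(t^2) = |-5| = 5, not t = -5.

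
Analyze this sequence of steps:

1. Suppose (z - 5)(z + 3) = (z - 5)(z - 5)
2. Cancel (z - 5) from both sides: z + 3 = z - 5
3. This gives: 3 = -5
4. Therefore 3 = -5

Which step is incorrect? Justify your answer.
Step 2: Cancel (z - 5) from both sides: z + 3 = z - 5

Step 2 cancels (z - 5) from both sides. This is only valid if (z - 5) ≠ 0, i.e., z ≠ 5. When z = 5, both sides equal zero regardless of the other factors. The correct approach requires considering z = 5 as a separate case.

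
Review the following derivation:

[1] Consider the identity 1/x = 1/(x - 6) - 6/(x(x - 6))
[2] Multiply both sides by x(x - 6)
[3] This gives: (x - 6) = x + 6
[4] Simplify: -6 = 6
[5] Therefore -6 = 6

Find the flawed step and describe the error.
Step 3: This gives: (x - 6) = x + 6

Step 3 makes a sign error when clearing denominators. Multiplying -6/(x(x - 6)) by x(x - 6) gives -6, not +6. The correct result is (x - 6) = x - 6, which is trivially true, not (x - 6) = x + 6. (Step 1 is a valid identity: 1/(x - 6) - 6/(x(x - 6)) = (x - 6)/(x(x - 6)) = 1/x.)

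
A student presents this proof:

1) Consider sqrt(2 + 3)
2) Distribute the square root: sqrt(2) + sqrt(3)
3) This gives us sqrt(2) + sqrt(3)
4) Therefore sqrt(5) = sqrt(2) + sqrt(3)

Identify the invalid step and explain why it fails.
Step 2: Distribute the square root: sqrt(2) + sqrt(3)

Step 2 incorrectly 'distributes' the square root over addition. The square root function does not distribute: sqrt(a + b) ≠ sqrt(a) + sqrt(b). In fact, sqrt(2 + 3) = sqrt(5) ≈ 2.2361, while sqrt(2) + sqrt(3) ≈ 3.1463.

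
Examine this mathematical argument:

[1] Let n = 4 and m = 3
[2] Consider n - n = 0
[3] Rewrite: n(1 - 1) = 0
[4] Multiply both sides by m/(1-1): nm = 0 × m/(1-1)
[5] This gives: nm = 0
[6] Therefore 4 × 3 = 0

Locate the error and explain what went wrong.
Step 4: Multiply both sides by m/(1-1): nm = 0 × m/(1-1)

Step 4 multiplies both sides by m/(1-1). However, 1-1 = 0, so this is multiplication by m/0, which is undefined. We cannot multiply by an undefined expression.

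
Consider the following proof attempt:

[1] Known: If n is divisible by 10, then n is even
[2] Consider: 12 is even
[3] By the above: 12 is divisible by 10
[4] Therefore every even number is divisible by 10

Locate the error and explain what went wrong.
Step 3: By the above: 12 is divisible by 10

Step 3 commits the fallacy of affirming the consequent. The known fact 'divisible by 10 → even' does NOT imply 'even → divisible by 10'. That would be the converse, which is false. For example, 12 is even but 12 ÷ 10 = 1.20, which is not an integer.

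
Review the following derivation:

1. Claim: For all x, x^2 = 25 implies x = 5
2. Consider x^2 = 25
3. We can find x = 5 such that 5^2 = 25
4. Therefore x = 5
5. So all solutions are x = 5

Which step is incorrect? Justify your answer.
Step 4: Therefore x = 5

Step 4 incorrectly concludes that x = 5 is the only solution. The proof shows that x = 5 is A solution (existence), but does not show it is the ONLY solution (uniqueness). In fact, x = -5 is also a solution since (-5)^2 = 25. Finding one solution doesn't prove there are no others.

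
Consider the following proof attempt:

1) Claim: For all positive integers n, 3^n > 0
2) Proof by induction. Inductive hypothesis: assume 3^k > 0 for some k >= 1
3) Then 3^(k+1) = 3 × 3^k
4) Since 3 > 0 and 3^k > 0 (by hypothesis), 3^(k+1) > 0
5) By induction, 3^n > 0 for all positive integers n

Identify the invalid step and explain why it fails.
Step 5: By induction, 3^n > 0 for all positive integers n

Step 5 concludes the proof by induction, but no base case was ever established. A valid induction proof requires: (1) a base case proving 3^1 > 0, and (2) an inductive step showing IF 3^k > 0 THEN 3^(k+1) > 0. Steps 2-4 correctly establish the inductive step, but without the base case the conclusion in step 5 does not follow.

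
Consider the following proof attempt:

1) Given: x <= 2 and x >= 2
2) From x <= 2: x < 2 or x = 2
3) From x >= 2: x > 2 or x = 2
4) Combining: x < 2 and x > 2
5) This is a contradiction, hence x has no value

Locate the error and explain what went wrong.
Step 4: Combining: x < 2 and x > 2

Step 4 incorrectly combines the conditions. From x <= 2 and x >= 2, the intersection is x = 2. The error treats the 'or' cases as 'and' requirements. The correct conclusion is that x = 2 is the unique solution, not that no solution exists.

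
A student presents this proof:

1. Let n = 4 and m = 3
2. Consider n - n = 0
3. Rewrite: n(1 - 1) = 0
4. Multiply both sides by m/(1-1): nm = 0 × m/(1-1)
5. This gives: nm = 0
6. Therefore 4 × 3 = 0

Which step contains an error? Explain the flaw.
Step 4: Multiply both sides by m/(1-1): nm = 0 × m/(1-1)

Step 4 multiplies both sides by m/(1-1). However, 1-1 = 0, so this is multiplication by m/0, which is undefined. We cannot multiply by an undefined expression.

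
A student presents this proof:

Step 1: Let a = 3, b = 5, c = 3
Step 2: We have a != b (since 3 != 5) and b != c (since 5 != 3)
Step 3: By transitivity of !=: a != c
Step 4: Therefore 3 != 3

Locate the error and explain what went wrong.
Step 3: By transitivity of !=: a != c

Step 3 incorrectly applies transitivity to the '!=' relation. Transitivity states: if a R b and b R c, then a R c. However, '!=' is not transitive. Counterexample: 3 != 5 and 5 != 3, but 3 = 3 (both equal 3). Transitivity holds for relations like <, <=, =, but not for !=.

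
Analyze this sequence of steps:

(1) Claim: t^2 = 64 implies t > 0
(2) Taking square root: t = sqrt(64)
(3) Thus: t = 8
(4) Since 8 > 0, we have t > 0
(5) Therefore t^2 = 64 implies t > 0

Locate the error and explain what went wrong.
Step 2: Taking square root: t = sqrt(64)

Step 2 takes the square root and assumes the positive root only. The equation t^2 = 64 actually has two solutions: t = 8 and t = -8. The proof silently assumes t > 0 without justification, then uses this assumption to conclude t > 0, which is circular. The counterexample t = -8 shows the claim is false.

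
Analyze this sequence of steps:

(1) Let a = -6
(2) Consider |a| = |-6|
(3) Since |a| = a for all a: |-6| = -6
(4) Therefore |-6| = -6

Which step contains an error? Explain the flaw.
Step 3: Since |a| = a for all a: |-6| = -6

Step 3 incorrectly states that |a| = a for all a. The correct definition is |a| = a when a >= 0, and |a| = -a when a < 0. Since -6 < 0, we have |-6| = -(-6) = 6, not -6.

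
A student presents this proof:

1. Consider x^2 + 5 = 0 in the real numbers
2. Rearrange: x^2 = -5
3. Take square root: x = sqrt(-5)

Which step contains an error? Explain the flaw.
Step 3: Take square root: x = sqrt(-5)

Step 3 takes the square root of -5, which is negative. In the real number system, the square root of a negative number is undefined. The equation x^2 + 5 = 0 has no real solutions. Square roots of negative numbers only exist in the complex numbers.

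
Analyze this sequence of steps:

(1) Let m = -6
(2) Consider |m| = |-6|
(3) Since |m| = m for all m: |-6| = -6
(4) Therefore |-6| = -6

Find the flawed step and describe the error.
Step 3: Since |m| = m for all m: |-6| = -6

Step 3 incorrectly states that |m| = m for all m. The correct definition is |m| = m when m >= 0, and |m| = -m when m < 0. Since -6 < 0, we have |-6| = -(-6) = 6, not -6.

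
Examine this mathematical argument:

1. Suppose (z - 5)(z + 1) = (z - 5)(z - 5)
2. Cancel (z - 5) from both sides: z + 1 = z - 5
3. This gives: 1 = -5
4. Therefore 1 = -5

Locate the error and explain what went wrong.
Step 2: Cancel (z - 5) from both sides: z + 1 = z - 5

Step 2 cancels (z - 5) from both sides. This is only valid if (z - 5) ≠ 0, i.e., z ≠ 5. When z = 5, both sides equal zero regardless of the other factors. The correct approach requires considering z = 5 as a separate case.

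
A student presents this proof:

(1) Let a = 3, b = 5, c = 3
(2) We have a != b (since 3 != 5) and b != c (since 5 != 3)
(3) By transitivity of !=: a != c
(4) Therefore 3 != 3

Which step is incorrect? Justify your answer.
Step 3: By transitivity of !=: a != c

Step 3 incorrectly applies transitivity to the '!=' relation. Transitivity states: if a R b and b R c, then a R c. However, '!=' is not transitive. Counterexample: 3 != 5 and 5 != 3, but 3 = 3 (both equal 3). Transitivity holds for relations like <, <=, =, but not for !=.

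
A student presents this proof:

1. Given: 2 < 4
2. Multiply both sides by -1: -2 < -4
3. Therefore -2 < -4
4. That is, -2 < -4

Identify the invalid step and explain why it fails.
Step 2: Multiply both sides by -1: -2 < -4

Step 2 multiplies both sides by -1 but fails to reverse the inequality sign. When multiplying (or dividing) an inequality by a negative number, the direction must be reversed. Since 2 < 4, we should get -2 > -4, i.e., -2 > -4.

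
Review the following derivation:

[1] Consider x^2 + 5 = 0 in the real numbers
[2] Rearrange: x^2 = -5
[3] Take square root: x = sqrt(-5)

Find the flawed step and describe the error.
Step 3: Take square root: x = sqrt(-5)

Step 3 takes the square root of -5, which is negative. In the real number system, the square root of a negative number is undefined. The equation x^2 + 5 = 0 has no real solutions. Square roots of negative numbers only exist in the complex numbers.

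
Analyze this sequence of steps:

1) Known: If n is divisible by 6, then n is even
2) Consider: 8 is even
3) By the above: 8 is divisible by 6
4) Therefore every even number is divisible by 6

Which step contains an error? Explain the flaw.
Step 3: By the above: 8 is divisible by 6

Step 3 commits the fallacy of affirming the consequent. The known fact 'divisible by 6 → even' does NOT imply 'even → divisible by 6'. That would be the converse, which is false. For example, 8 is even but 8 ÷ 6 = 1.33, which is not an integer.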